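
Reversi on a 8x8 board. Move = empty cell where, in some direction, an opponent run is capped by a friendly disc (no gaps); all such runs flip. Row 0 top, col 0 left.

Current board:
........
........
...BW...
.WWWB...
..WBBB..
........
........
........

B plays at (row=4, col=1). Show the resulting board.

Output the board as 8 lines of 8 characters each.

Answer: ........
........
...BW...
.WBWB...
.BBBBB..
........
........
........

Derivation:
Place B at (4,1); scan 8 dirs for brackets.
Dir NW: first cell '.' (not opp) -> no flip
Dir N: opp run (3,1), next='.' -> no flip
Dir NE: opp run (3,2) capped by B -> flip
Dir W: first cell '.' (not opp) -> no flip
Dir E: opp run (4,2) capped by B -> flip
Dir SW: first cell '.' (not opp) -> no flip
Dir S: first cell '.' (not opp) -> no flip
Dir SE: first cell '.' (not opp) -> no flip
All flips: (3,2) (4,2)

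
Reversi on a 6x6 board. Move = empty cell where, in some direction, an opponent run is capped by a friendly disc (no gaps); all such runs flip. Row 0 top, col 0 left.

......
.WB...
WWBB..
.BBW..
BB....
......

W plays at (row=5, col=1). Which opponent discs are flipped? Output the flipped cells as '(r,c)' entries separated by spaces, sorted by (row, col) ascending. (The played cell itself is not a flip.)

Dir NW: opp run (4,0), next=edge -> no flip
Dir N: opp run (4,1) (3,1) capped by W -> flip
Dir NE: first cell '.' (not opp) -> no flip
Dir W: first cell '.' (not opp) -> no flip
Dir E: first cell '.' (not opp) -> no flip
Dir SW: edge -> no flip
Dir S: edge -> no flip
Dir SE: edge -> no flip

Answer: (3,1) (4,1)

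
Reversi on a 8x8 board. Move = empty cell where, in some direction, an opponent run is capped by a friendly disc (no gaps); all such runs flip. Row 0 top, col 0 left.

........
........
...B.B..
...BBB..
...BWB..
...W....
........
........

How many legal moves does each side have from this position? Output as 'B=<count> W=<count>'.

Answer: B=4 W=6

Derivation:
-- B to move --
(4,2): no bracket -> illegal
(5,2): no bracket -> illegal
(5,4): flips 1 -> legal
(5,5): flips 1 -> legal
(6,2): flips 2 -> legal
(6,3): flips 1 -> legal
(6,4): no bracket -> illegal
B mobility = 4
-- W to move --
(1,2): no bracket -> illegal
(1,3): flips 3 -> legal
(1,4): no bracket -> illegal
(1,5): no bracket -> illegal
(1,6): no bracket -> illegal
(2,2): flips 1 -> legal
(2,4): flips 1 -> legal
(2,6): flips 1 -> legal
(3,2): no bracket -> illegal
(3,6): no bracket -> illegal
(4,2): flips 1 -> legal
(4,6): flips 1 -> legal
(5,2): no bracket -> illegal
(5,4): no bracket -> illegal
(5,5): no bracket -> illegal
(5,6): no bracket -> illegal
W mobility = 6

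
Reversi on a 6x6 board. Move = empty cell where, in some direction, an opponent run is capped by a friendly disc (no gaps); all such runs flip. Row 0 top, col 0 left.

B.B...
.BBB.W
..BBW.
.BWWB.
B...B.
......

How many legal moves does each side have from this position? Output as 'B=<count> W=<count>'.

Answer: B=6 W=7

Derivation:
-- B to move --
(0,4): no bracket -> illegal
(0,5): no bracket -> illegal
(1,4): flips 1 -> legal
(2,1): no bracket -> illegal
(2,5): flips 1 -> legal
(3,5): flips 1 -> legal
(4,1): flips 1 -> legal
(4,2): flips 1 -> legal
(4,3): flips 1 -> legal
B mobility = 6
-- W to move --
(0,1): no bracket -> illegal
(0,3): flips 2 -> legal
(0,4): no bracket -> illegal
(1,0): no bracket -> illegal
(1,4): flips 1 -> legal
(2,0): no bracket -> illegal
(2,1): flips 2 -> legal
(2,5): no bracket -> illegal
(3,0): flips 1 -> legal
(3,5): flips 1 -> legal
(4,1): no bracket -> illegal
(4,2): no bracket -> illegal
(4,3): no bracket -> illegal
(4,5): no bracket -> illegal
(5,0): no bracket -> illegal
(5,1): no bracket -> illegal
(5,3): no bracket -> illegal
(5,4): flips 2 -> legal
(5,5): flips 1 -> legal
W mobility = 7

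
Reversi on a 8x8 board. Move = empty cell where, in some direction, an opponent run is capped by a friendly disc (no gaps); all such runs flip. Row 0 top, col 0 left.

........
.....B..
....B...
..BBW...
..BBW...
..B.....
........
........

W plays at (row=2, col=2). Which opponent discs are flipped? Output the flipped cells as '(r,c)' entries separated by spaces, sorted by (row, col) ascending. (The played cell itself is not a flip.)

Dir NW: first cell '.' (not opp) -> no flip
Dir N: first cell '.' (not opp) -> no flip
Dir NE: first cell '.' (not opp) -> no flip
Dir W: first cell '.' (not opp) -> no flip
Dir E: first cell '.' (not opp) -> no flip
Dir SW: first cell '.' (not opp) -> no flip
Dir S: opp run (3,2) (4,2) (5,2), next='.' -> no flip
Dir SE: opp run (3,3) capped by W -> flip

Answer: (3,3)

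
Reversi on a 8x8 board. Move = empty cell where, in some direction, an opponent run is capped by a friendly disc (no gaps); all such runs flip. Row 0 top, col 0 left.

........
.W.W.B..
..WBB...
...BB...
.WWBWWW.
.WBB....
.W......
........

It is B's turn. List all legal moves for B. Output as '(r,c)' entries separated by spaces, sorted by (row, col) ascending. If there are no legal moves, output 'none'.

Answer: (0,0) (0,2) (0,3) (2,1) (3,0) (3,1) (3,2) (3,5) (4,0) (4,7) (5,0) (5,4) (5,5) (5,6) (6,0) (7,0)

Derivation:
(0,0): flips 2 -> legal
(0,1): no bracket -> illegal
(0,2): flips 1 -> legal
(0,3): flips 1 -> legal
(0,4): no bracket -> illegal
(1,0): no bracket -> illegal
(1,2): no bracket -> illegal
(1,4): no bracket -> illegal
(2,0): no bracket -> illegal
(2,1): flips 1 -> legal
(3,0): flips 1 -> legal
(3,1): flips 1 -> legal
(3,2): flips 1 -> legal
(3,5): flips 1 -> legal
(3,6): no bracket -> illegal
(3,7): no bracket -> illegal
(4,0): flips 2 -> legal
(4,7): flips 3 -> legal
(5,0): flips 1 -> legal
(5,4): flips 1 -> legal
(5,5): flips 1 -> legal
(5,6): flips 1 -> legal
(5,7): no bracket -> illegal
(6,0): flips 2 -> legal
(6,2): no bracket -> illegal
(7,0): flips 1 -> legal
(7,1): no bracket -> illegal
(7,2): no bracket -> illegal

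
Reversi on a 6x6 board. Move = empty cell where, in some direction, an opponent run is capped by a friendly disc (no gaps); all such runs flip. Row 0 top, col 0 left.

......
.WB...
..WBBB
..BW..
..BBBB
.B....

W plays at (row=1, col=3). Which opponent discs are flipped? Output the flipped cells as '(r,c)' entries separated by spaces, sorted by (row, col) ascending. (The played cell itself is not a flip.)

Answer: (1,2) (2,3)

Derivation:
Dir NW: first cell '.' (not opp) -> no flip
Dir N: first cell '.' (not opp) -> no flip
Dir NE: first cell '.' (not opp) -> no flip
Dir W: opp run (1,2) capped by W -> flip
Dir E: first cell '.' (not opp) -> no flip
Dir SW: first cell 'W' (not opp) -> no flip
Dir S: opp run (2,3) capped by W -> flip
Dir SE: opp run (2,4), next='.' -> no flip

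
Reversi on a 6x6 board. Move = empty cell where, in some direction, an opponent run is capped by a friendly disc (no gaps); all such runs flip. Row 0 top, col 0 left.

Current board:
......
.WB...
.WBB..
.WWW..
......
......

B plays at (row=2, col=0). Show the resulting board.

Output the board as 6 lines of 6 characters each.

Answer: ......
.WB...
BBBB..
.WWW..
......
......

Derivation:
Place B at (2,0); scan 8 dirs for brackets.
Dir NW: edge -> no flip
Dir N: first cell '.' (not opp) -> no flip
Dir NE: opp run (1,1), next='.' -> no flip
Dir W: edge -> no flip
Dir E: opp run (2,1) capped by B -> flip
Dir SW: edge -> no flip
Dir S: first cell '.' (not opp) -> no flip
Dir SE: opp run (3,1), next='.' -> no flip
All flips: (2,1)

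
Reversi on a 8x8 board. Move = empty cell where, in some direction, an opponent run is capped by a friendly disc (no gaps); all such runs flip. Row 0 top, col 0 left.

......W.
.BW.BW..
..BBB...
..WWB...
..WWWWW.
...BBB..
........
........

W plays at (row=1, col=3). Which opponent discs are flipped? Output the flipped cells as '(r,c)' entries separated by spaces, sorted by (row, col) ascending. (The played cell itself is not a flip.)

Answer: (1,4) (2,3)

Derivation:
Dir NW: first cell '.' (not opp) -> no flip
Dir N: first cell '.' (not opp) -> no flip
Dir NE: first cell '.' (not opp) -> no flip
Dir W: first cell 'W' (not opp) -> no flip
Dir E: opp run (1,4) capped by W -> flip
Dir SW: opp run (2,2), next='.' -> no flip
Dir S: opp run (2,3) capped by W -> flip
Dir SE: opp run (2,4), next='.' -> no flip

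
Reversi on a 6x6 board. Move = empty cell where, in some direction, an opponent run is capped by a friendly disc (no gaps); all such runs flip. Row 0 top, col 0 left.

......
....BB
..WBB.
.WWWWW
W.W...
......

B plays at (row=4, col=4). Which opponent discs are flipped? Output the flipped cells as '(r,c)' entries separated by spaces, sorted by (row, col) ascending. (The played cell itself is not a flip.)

Answer: (3,4)

Derivation:
Dir NW: opp run (3,3) (2,2), next='.' -> no flip
Dir N: opp run (3,4) capped by B -> flip
Dir NE: opp run (3,5), next=edge -> no flip
Dir W: first cell '.' (not opp) -> no flip
Dir E: first cell '.' (not opp) -> no flip
Dir SW: first cell '.' (not opp) -> no flip
Dir S: first cell '.' (not opp) -> no flip
Dir SE: first cell '.' (not opp) -> no flip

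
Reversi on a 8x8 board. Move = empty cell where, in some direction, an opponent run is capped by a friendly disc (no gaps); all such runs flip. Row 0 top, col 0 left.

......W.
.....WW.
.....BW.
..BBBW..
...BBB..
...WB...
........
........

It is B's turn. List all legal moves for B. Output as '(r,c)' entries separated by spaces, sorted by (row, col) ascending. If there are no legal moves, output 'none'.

(0,4): no bracket -> illegal
(0,5): flips 1 -> legal
(0,7): flips 1 -> legal
(1,4): no bracket -> illegal
(1,7): flips 2 -> legal
(2,4): no bracket -> illegal
(2,7): flips 1 -> legal
(3,6): flips 1 -> legal
(3,7): no bracket -> illegal
(4,2): no bracket -> illegal
(4,6): no bracket -> illegal
(5,2): flips 1 -> legal
(6,2): flips 1 -> legal
(6,3): flips 1 -> legal
(6,4): no bracket -> illegal

Answer: (0,5) (0,7) (1,7) (2,7) (3,6) (5,2) (6,2) (6,3)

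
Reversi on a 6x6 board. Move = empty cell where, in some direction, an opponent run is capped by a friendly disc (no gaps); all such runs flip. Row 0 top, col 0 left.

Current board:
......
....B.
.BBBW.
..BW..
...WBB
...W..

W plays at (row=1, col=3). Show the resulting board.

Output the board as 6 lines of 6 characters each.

Answer: ......
...WB.
.BBWW.
..BW..
...WBB
...W..

Derivation:
Place W at (1,3); scan 8 dirs for brackets.
Dir NW: first cell '.' (not opp) -> no flip
Dir N: first cell '.' (not opp) -> no flip
Dir NE: first cell '.' (not opp) -> no flip
Dir W: first cell '.' (not opp) -> no flip
Dir E: opp run (1,4), next='.' -> no flip
Dir SW: opp run (2,2), next='.' -> no flip
Dir S: opp run (2,3) capped by W -> flip
Dir SE: first cell 'W' (not opp) -> no flip
All flips: (2,3)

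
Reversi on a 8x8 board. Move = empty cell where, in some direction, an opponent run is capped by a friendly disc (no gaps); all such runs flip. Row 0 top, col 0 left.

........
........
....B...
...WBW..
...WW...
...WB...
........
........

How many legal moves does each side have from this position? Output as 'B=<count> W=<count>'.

-- B to move --
(2,2): no bracket -> illegal
(2,3): no bracket -> illegal
(2,5): no bracket -> illegal
(2,6): no bracket -> illegal
(3,2): flips 2 -> legal
(3,6): flips 1 -> legal
(4,2): flips 1 -> legal
(4,5): no bracket -> illegal
(4,6): flips 1 -> legal
(5,2): flips 2 -> legal
(5,5): no bracket -> illegal
(6,2): no bracket -> illegal
(6,3): no bracket -> illegal
(6,4): no bracket -> illegal
B mobility = 5
-- W to move --
(1,3): flips 1 -> legal
(1,4): flips 2 -> legal
(1,5): flips 1 -> legal
(2,3): no bracket -> illegal
(2,5): flips 1 -> legal
(4,5): no bracket -> illegal
(5,5): flips 1 -> legal
(6,3): no bracket -> illegal
(6,4): flips 1 -> legal
(6,5): flips 1 -> legal
W mobility = 7

Answer: B=5 W=7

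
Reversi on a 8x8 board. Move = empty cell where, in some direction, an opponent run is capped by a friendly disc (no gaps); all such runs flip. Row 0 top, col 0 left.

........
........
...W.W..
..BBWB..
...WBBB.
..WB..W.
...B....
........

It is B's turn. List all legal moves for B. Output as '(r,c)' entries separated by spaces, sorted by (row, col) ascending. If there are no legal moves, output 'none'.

(1,2): flips 2 -> legal
(1,3): flips 1 -> legal
(1,4): flips 1 -> legal
(1,5): flips 1 -> legal
(1,6): no bracket -> illegal
(2,2): no bracket -> illegal
(2,4): flips 1 -> legal
(2,6): no bracket -> illegal
(3,6): no bracket -> illegal
(4,1): flips 1 -> legal
(4,2): flips 1 -> legal
(4,7): no bracket -> illegal
(5,1): flips 1 -> legal
(5,4): flips 1 -> legal
(5,5): no bracket -> illegal
(5,7): no bracket -> illegal
(6,1): no bracket -> illegal
(6,2): no bracket -> illegal
(6,5): no bracket -> illegal
(6,6): flips 1 -> legal
(6,7): flips 1 -> legal

Answer: (1,2) (1,3) (1,4) (1,5) (2,4) (4,1) (4,2) (5,1) (5,4) (6,6) (6,7)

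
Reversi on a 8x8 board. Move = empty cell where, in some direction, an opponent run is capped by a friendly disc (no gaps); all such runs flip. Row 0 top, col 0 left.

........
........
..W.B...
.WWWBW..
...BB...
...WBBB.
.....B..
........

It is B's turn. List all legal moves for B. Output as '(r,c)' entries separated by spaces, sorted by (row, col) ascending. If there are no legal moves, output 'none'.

(1,1): flips 2 -> legal
(1,2): no bracket -> illegal
(1,3): no bracket -> illegal
(2,0): no bracket -> illegal
(2,1): flips 1 -> legal
(2,3): flips 1 -> legal
(2,5): no bracket -> illegal
(2,6): flips 1 -> legal
(3,0): flips 3 -> legal
(3,6): flips 1 -> legal
(4,0): no bracket -> illegal
(4,1): no bracket -> illegal
(4,2): flips 1 -> legal
(4,5): no bracket -> illegal
(4,6): flips 1 -> legal
(5,2): flips 1 -> legal
(6,2): flips 1 -> legal
(6,3): flips 1 -> legal
(6,4): no bracket -> illegal

Answer: (1,1) (2,1) (2,3) (2,6) (3,0) (3,6) (4,2) (4,6) (5,2) (6,2) (6,3)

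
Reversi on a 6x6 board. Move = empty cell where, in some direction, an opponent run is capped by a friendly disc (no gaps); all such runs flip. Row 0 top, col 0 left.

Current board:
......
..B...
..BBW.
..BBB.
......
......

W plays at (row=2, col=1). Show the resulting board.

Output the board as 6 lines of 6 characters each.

Answer: ......
..B...
.WWWW.
..BBB.
......
......

Derivation:
Place W at (2,1); scan 8 dirs for brackets.
Dir NW: first cell '.' (not opp) -> no flip
Dir N: first cell '.' (not opp) -> no flip
Dir NE: opp run (1,2), next='.' -> no flip
Dir W: first cell '.' (not opp) -> no flip
Dir E: opp run (2,2) (2,3) capped by W -> flip
Dir SW: first cell '.' (not opp) -> no flip
Dir S: first cell '.' (not opp) -> no flip
Dir SE: opp run (3,2), next='.' -> no flip
All flips: (2,2) (2,3)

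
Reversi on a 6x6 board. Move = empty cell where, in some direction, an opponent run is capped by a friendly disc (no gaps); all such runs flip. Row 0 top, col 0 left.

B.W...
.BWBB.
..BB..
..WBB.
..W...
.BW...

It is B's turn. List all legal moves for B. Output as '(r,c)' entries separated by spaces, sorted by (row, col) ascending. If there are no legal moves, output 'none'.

Answer: (0,1) (3,1) (4,1) (5,3)

Derivation:
(0,1): flips 1 -> legal
(0,3): no bracket -> illegal
(2,1): no bracket -> illegal
(3,1): flips 1 -> legal
(4,1): flips 1 -> legal
(4,3): no bracket -> illegal
(5,3): flips 1 -> legal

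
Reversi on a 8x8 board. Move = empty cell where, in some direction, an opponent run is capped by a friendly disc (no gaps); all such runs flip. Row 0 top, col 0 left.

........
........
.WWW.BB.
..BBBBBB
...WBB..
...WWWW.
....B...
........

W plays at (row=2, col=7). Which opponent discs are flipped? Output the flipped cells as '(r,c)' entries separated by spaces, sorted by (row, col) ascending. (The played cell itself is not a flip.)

Answer: (3,6) (4,5)

Derivation:
Dir NW: first cell '.' (not opp) -> no flip
Dir N: first cell '.' (not opp) -> no flip
Dir NE: edge -> no flip
Dir W: opp run (2,6) (2,5), next='.' -> no flip
Dir E: edge -> no flip
Dir SW: opp run (3,6) (4,5) capped by W -> flip
Dir S: opp run (3,7), next='.' -> no flip
Dir SE: edge -> no flip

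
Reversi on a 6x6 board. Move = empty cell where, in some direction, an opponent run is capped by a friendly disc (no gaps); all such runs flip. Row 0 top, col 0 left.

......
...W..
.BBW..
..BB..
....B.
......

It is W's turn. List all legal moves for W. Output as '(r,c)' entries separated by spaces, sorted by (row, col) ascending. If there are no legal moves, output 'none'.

(1,0): no bracket -> illegal
(1,1): no bracket -> illegal
(1,2): no bracket -> illegal
(2,0): flips 2 -> legal
(2,4): no bracket -> illegal
(3,0): no bracket -> illegal
(3,1): flips 1 -> legal
(3,4): no bracket -> illegal
(3,5): no bracket -> illegal
(4,1): flips 1 -> legal
(4,2): no bracket -> illegal
(4,3): flips 1 -> legal
(4,5): no bracket -> illegal
(5,3): no bracket -> illegal
(5,4): no bracket -> illegal
(5,5): no bracket -> illegal

Answer: (2,0) (3,1) (4,1) (4,3)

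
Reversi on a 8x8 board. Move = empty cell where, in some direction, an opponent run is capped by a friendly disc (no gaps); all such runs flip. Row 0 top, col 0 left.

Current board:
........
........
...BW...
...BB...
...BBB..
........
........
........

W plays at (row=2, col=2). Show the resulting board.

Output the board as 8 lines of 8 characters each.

Answer: ........
........
..WWW...
...BB...
...BBB..
........
........
........

Derivation:
Place W at (2,2); scan 8 dirs for brackets.
Dir NW: first cell '.' (not opp) -> no flip
Dir N: first cell '.' (not opp) -> no flip
Dir NE: first cell '.' (not opp) -> no flip
Dir W: first cell '.' (not opp) -> no flip
Dir E: opp run (2,3) capped by W -> flip
Dir SW: first cell '.' (not opp) -> no flip
Dir S: first cell '.' (not opp) -> no flip
Dir SE: opp run (3,3) (4,4), next='.' -> no flip
All flips: (2,3)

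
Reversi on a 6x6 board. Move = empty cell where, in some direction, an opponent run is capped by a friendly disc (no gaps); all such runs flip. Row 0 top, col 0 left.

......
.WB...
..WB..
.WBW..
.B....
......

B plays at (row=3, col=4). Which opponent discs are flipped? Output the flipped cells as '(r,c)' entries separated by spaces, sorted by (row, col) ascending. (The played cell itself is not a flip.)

Answer: (3,3)

Derivation:
Dir NW: first cell 'B' (not opp) -> no flip
Dir N: first cell '.' (not opp) -> no flip
Dir NE: first cell '.' (not opp) -> no flip
Dir W: opp run (3,3) capped by B -> flip
Dir E: first cell '.' (not opp) -> no flip
Dir SW: first cell '.' (not opp) -> no flip
Dir S: first cell '.' (not opp) -> no flip
Dir SE: first cell '.' (not opp) -> no flip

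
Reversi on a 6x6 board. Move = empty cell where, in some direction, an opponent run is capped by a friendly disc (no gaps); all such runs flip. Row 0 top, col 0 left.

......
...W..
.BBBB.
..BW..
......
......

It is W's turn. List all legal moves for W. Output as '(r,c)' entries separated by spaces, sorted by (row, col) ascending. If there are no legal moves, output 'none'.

Answer: (1,1) (1,5) (3,1) (3,5)

Derivation:
(1,0): no bracket -> illegal
(1,1): flips 1 -> legal
(1,2): no bracket -> illegal
(1,4): no bracket -> illegal
(1,5): flips 1 -> legal
(2,0): no bracket -> illegal
(2,5): no bracket -> illegal
(3,0): no bracket -> illegal
(3,1): flips 2 -> legal
(3,4): no bracket -> illegal
(3,5): flips 1 -> legal
(4,1): no bracket -> illegal
(4,2): no bracket -> illegal
(4,3): no bracket -> illegal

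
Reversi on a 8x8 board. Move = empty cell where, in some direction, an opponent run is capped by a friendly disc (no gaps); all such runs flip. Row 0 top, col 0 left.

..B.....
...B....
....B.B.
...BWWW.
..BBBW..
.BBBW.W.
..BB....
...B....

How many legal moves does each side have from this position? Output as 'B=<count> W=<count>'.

-- B to move --
(2,3): no bracket -> illegal
(2,5): flips 1 -> legal
(2,7): flips 3 -> legal
(3,7): flips 3 -> legal
(4,6): flips 3 -> legal
(4,7): no bracket -> illegal
(5,5): flips 1 -> legal
(5,7): no bracket -> illegal
(6,4): flips 1 -> legal
(6,5): flips 1 -> legal
(6,6): no bracket -> illegal
(6,7): no bracket -> illegal
B mobility = 7
-- W to move --
(0,1): no bracket -> illegal
(0,3): no bracket -> illegal
(0,4): no bracket -> illegal
(1,1): no bracket -> illegal
(1,2): no bracket -> illegal
(1,4): flips 1 -> legal
(1,5): no bracket -> illegal
(1,6): flips 1 -> legal
(1,7): flips 1 -> legal
(2,2): no bracket -> illegal
(2,3): no bracket -> illegal
(2,5): no bracket -> illegal
(2,7): no bracket -> illegal
(3,1): no bracket -> illegal
(3,2): flips 2 -> legal
(3,7): no bracket -> illegal
(4,0): no bracket -> illegal
(4,1): flips 3 -> legal
(5,0): flips 3 -> legal
(5,5): no bracket -> illegal
(6,0): no bracket -> illegal
(6,1): flips 2 -> legal
(6,4): no bracket -> illegal
(7,1): flips 3 -> legal
(7,2): flips 1 -> legal
(7,4): no bracket -> illegal
W mobility = 9

Answer: B=7 W=9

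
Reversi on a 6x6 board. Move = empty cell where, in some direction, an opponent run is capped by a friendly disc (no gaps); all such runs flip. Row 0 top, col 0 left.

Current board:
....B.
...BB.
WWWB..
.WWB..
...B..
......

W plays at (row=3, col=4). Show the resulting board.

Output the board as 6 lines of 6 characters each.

Place W at (3,4); scan 8 dirs for brackets.
Dir NW: opp run (2,3), next='.' -> no flip
Dir N: first cell '.' (not opp) -> no flip
Dir NE: first cell '.' (not opp) -> no flip
Dir W: opp run (3,3) capped by W -> flip
Dir E: first cell '.' (not opp) -> no flip
Dir SW: opp run (4,3), next='.' -> no flip
Dir S: first cell '.' (not opp) -> no flip
Dir SE: first cell '.' (not opp) -> no flip
All flips: (3,3)

Answer: ....B.
...BB.
WWWB..
.WWWW.
...B..
......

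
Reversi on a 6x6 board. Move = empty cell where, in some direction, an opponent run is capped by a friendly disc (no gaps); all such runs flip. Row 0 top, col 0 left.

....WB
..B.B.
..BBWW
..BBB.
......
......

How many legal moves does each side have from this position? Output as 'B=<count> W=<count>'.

Answer: B=2 W=5

Derivation:
-- B to move --
(0,3): flips 1 -> legal
(1,3): no bracket -> illegal
(1,5): flips 1 -> legal
(3,5): no bracket -> illegal
B mobility = 2
-- W to move --
(0,1): no bracket -> illegal
(0,2): no bracket -> illegal
(0,3): flips 1 -> legal
(1,1): no bracket -> illegal
(1,3): no bracket -> illegal
(1,5): no bracket -> illegal
(2,1): flips 2 -> legal
(3,1): no bracket -> illegal
(3,5): no bracket -> illegal
(4,1): no bracket -> illegal
(4,2): flips 1 -> legal
(4,3): flips 1 -> legal
(4,4): flips 1 -> legal
(4,5): no bracket -> illegal
W mobility = 5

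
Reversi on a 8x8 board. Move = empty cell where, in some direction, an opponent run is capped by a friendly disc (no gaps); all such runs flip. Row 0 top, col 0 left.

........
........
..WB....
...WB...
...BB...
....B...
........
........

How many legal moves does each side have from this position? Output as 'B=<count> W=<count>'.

Answer: B=3 W=5

Derivation:
-- B to move --
(1,1): flips 2 -> legal
(1,2): no bracket -> illegal
(1,3): no bracket -> illegal
(2,1): flips 1 -> legal
(2,4): no bracket -> illegal
(3,1): no bracket -> illegal
(3,2): flips 1 -> legal
(4,2): no bracket -> illegal
B mobility = 3
-- W to move --
(1,2): no bracket -> illegal
(1,3): flips 1 -> legal
(1,4): no bracket -> illegal
(2,4): flips 1 -> legal
(2,5): no bracket -> illegal
(3,2): no bracket -> illegal
(3,5): flips 1 -> legal
(4,2): no bracket -> illegal
(4,5): no bracket -> illegal
(5,2): no bracket -> illegal
(5,3): flips 1 -> legal
(5,5): flips 1 -> legal
(6,3): no bracket -> illegal
(6,4): no bracket -> illegal
(6,5): no bracket -> illegal
W mobility = 5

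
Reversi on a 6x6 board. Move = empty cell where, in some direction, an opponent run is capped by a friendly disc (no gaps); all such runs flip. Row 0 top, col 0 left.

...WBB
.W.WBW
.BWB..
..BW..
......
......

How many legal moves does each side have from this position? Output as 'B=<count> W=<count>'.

-- B to move --
(0,0): no bracket -> illegal
(0,1): flips 1 -> legal
(0,2): flips 1 -> legal
(1,0): no bracket -> illegal
(1,2): flips 2 -> legal
(2,0): no bracket -> illegal
(2,4): no bracket -> illegal
(2,5): flips 1 -> legal
(3,1): flips 2 -> legal
(3,4): flips 1 -> legal
(4,2): no bracket -> illegal
(4,3): flips 1 -> legal
(4,4): no bracket -> illegal
B mobility = 7
-- W to move --
(1,0): no bracket -> illegal
(1,2): no bracket -> illegal
(2,0): flips 1 -> legal
(2,4): flips 1 -> legal
(2,5): flips 1 -> legal
(3,0): no bracket -> illegal
(3,1): flips 2 -> legal
(3,4): no bracket -> illegal
(4,1): no bracket -> illegal
(4,2): flips 1 -> legal
(4,3): no bracket -> illegal
W mobility = 5

Answer: B=7 W=5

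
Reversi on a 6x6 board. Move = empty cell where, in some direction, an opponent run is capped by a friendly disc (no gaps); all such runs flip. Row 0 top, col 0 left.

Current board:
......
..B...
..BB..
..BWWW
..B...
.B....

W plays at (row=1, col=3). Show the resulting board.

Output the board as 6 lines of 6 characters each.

Answer: ......
..BW..
..BW..
..BWWW
..B...
.B....

Derivation:
Place W at (1,3); scan 8 dirs for brackets.
Dir NW: first cell '.' (not opp) -> no flip
Dir N: first cell '.' (not opp) -> no flip
Dir NE: first cell '.' (not opp) -> no flip
Dir W: opp run (1,2), next='.' -> no flip
Dir E: first cell '.' (not opp) -> no flip
Dir SW: opp run (2,2), next='.' -> no flip
Dir S: opp run (2,3) capped by W -> flip
Dir SE: first cell '.' (not opp) -> no flip
All flips: (2,3)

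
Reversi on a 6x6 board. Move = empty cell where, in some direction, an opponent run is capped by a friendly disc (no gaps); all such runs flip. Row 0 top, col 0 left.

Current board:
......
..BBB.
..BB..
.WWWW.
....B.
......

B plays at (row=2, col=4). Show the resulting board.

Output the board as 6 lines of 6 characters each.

Place B at (2,4); scan 8 dirs for brackets.
Dir NW: first cell 'B' (not opp) -> no flip
Dir N: first cell 'B' (not opp) -> no flip
Dir NE: first cell '.' (not opp) -> no flip
Dir W: first cell 'B' (not opp) -> no flip
Dir E: first cell '.' (not opp) -> no flip
Dir SW: opp run (3,3), next='.' -> no flip
Dir S: opp run (3,4) capped by B -> flip
Dir SE: first cell '.' (not opp) -> no flip
All flips: (3,4)

Answer: ......
..BBB.
..BBB.
.WWWB.
....B.
......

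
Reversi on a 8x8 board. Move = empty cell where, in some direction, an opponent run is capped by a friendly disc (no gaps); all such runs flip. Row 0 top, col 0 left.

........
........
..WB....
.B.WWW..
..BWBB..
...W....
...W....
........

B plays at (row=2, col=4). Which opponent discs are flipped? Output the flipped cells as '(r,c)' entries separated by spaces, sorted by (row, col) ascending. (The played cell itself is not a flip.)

Dir NW: first cell '.' (not opp) -> no flip
Dir N: first cell '.' (not opp) -> no flip
Dir NE: first cell '.' (not opp) -> no flip
Dir W: first cell 'B' (not opp) -> no flip
Dir E: first cell '.' (not opp) -> no flip
Dir SW: opp run (3,3) capped by B -> flip
Dir S: opp run (3,4) capped by B -> flip
Dir SE: opp run (3,5), next='.' -> no flip

Answer: (3,3) (3,4)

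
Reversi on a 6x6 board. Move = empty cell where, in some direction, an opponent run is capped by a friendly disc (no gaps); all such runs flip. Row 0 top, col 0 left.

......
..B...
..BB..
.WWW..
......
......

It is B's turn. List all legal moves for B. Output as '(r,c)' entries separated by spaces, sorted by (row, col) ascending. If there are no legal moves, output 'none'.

(2,0): no bracket -> illegal
(2,1): no bracket -> illegal
(2,4): no bracket -> illegal
(3,0): no bracket -> illegal
(3,4): no bracket -> illegal
(4,0): flips 1 -> legal
(4,1): flips 1 -> legal
(4,2): flips 1 -> legal
(4,3): flips 1 -> legal
(4,4): flips 1 -> legal

Answer: (4,0) (4,1) (4,2) (4,3) (4,4)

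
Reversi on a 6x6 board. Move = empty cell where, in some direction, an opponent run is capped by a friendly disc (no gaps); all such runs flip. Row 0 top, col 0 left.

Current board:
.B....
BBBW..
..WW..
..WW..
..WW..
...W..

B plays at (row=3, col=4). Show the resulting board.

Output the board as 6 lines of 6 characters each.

Place B at (3,4); scan 8 dirs for brackets.
Dir NW: opp run (2,3) capped by B -> flip
Dir N: first cell '.' (not opp) -> no flip
Dir NE: first cell '.' (not opp) -> no flip
Dir W: opp run (3,3) (3,2), next='.' -> no flip
Dir E: first cell '.' (not opp) -> no flip
Dir SW: opp run (4,3), next='.' -> no flip
Dir S: first cell '.' (not opp) -> no flip
Dir SE: first cell '.' (not opp) -> no flip
All flips: (2,3)

Answer: .B....
BBBW..
..WB..
..WWB.
..WW..
...W..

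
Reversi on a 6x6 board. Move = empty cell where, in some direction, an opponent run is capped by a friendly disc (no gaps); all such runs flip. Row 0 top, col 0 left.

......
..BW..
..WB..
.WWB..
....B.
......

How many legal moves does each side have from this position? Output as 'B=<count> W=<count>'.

-- B to move --
(0,2): no bracket -> illegal
(0,3): flips 1 -> legal
(0,4): no bracket -> illegal
(1,1): flips 1 -> legal
(1,4): flips 1 -> legal
(2,0): no bracket -> illegal
(2,1): flips 1 -> legal
(2,4): no bracket -> illegal
(3,0): flips 2 -> legal
(4,0): no bracket -> illegal
(4,1): flips 1 -> legal
(4,2): flips 2 -> legal
(4,3): no bracket -> illegal
B mobility = 7
-- W to move --
(0,1): no bracket -> illegal
(0,2): flips 1 -> legal
(0,3): no bracket -> illegal
(1,1): flips 1 -> legal
(1,4): flips 1 -> legal
(2,1): no bracket -> illegal
(2,4): flips 1 -> legal
(3,4): flips 1 -> legal
(3,5): no bracket -> illegal
(4,2): no bracket -> illegal
(4,3): flips 2 -> legal
(4,5): no bracket -> illegal
(5,3): no bracket -> illegal
(5,4): no bracket -> illegal
(5,5): flips 2 -> legal
W mobility = 7

Answer: B=7 W=7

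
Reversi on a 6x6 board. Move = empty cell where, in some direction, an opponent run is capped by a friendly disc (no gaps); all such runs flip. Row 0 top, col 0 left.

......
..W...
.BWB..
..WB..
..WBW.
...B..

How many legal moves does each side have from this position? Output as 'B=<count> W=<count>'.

-- B to move --
(0,1): flips 1 -> legal
(0,2): no bracket -> illegal
(0,3): flips 1 -> legal
(1,1): flips 1 -> legal
(1,3): no bracket -> illegal
(3,1): flips 2 -> legal
(3,4): no bracket -> illegal
(3,5): flips 1 -> legal
(4,1): flips 2 -> legal
(4,5): flips 1 -> legal
(5,1): flips 1 -> legal
(5,2): no bracket -> illegal
(5,4): no bracket -> illegal
(5,5): flips 1 -> legal
B mobility = 9
-- W to move --
(1,0): flips 1 -> legal
(1,1): no bracket -> illegal
(1,3): no bracket -> illegal
(1,4): flips 1 -> legal
(2,0): flips 1 -> legal
(2,4): flips 2 -> legal
(3,0): flips 1 -> legal
(3,1): no bracket -> illegal
(3,4): flips 2 -> legal
(5,2): no bracket -> illegal
(5,4): flips 1 -> legal
W mobility = 7

Answer: B=9 W=7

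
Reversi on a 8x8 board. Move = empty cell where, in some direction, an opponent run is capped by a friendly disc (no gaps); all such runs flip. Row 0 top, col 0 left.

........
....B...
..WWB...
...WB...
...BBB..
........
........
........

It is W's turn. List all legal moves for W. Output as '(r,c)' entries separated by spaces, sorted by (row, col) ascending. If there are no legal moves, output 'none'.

(0,3): no bracket -> illegal
(0,4): no bracket -> illegal
(0,5): flips 1 -> legal
(1,3): no bracket -> illegal
(1,5): flips 1 -> legal
(2,5): flips 1 -> legal
(3,2): no bracket -> illegal
(3,5): flips 1 -> legal
(3,6): no bracket -> illegal
(4,2): no bracket -> illegal
(4,6): no bracket -> illegal
(5,2): no bracket -> illegal
(5,3): flips 1 -> legal
(5,4): no bracket -> illegal
(5,5): flips 1 -> legal
(5,6): flips 2 -> legal

Answer: (0,5) (1,5) (2,5) (3,5) (5,3) (5,5) (5,6)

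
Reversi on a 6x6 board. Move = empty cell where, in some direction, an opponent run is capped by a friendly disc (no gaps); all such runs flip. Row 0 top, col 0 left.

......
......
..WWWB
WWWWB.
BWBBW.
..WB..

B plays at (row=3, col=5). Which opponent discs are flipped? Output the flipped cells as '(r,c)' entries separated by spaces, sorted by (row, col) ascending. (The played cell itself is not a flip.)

Dir NW: opp run (2,4), next='.' -> no flip
Dir N: first cell 'B' (not opp) -> no flip
Dir NE: edge -> no flip
Dir W: first cell 'B' (not opp) -> no flip
Dir E: edge -> no flip
Dir SW: opp run (4,4) capped by B -> flip
Dir S: first cell '.' (not opp) -> no flip
Dir SE: edge -> no flip

Answer: (4,4)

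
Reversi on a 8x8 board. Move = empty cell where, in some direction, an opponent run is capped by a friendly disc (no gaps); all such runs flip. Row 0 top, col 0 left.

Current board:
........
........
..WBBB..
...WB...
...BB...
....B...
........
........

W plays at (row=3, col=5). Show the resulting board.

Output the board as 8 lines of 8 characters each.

Answer: ........
........
..WBBB..
...WWW..
...BB...
....B...
........
........

Derivation:
Place W at (3,5); scan 8 dirs for brackets.
Dir NW: opp run (2,4), next='.' -> no flip
Dir N: opp run (2,5), next='.' -> no flip
Dir NE: first cell '.' (not opp) -> no flip
Dir W: opp run (3,4) capped by W -> flip
Dir E: first cell '.' (not opp) -> no flip
Dir SW: opp run (4,4), next='.' -> no flip
Dir S: first cell '.' (not opp) -> no flip
Dir SE: first cell '.' (not opp) -> no flip
All flips: (3,4)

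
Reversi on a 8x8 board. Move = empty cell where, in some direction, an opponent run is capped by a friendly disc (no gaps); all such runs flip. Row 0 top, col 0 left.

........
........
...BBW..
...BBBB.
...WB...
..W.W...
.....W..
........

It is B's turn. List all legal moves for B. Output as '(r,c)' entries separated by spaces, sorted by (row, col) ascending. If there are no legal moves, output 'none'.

(1,4): flips 1 -> legal
(1,5): flips 1 -> legal
(1,6): flips 1 -> legal
(2,6): flips 1 -> legal
(3,2): no bracket -> illegal
(4,1): no bracket -> illegal
(4,2): flips 1 -> legal
(4,5): no bracket -> illegal
(5,1): no bracket -> illegal
(5,3): flips 1 -> legal
(5,5): no bracket -> illegal
(5,6): no bracket -> illegal
(6,1): flips 2 -> legal
(6,2): no bracket -> illegal
(6,3): no bracket -> illegal
(6,4): flips 1 -> legal
(6,6): no bracket -> illegal
(7,4): no bracket -> illegal
(7,5): no bracket -> illegal
(7,6): no bracket -> illegal

Answer: (1,4) (1,5) (1,6) (2,6) (4,2) (5,3) (6,1) (6,4)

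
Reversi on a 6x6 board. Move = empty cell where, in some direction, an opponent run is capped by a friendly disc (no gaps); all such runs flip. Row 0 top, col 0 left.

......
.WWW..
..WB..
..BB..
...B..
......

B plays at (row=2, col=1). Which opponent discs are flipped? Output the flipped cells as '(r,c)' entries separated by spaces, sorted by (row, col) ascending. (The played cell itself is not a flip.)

Answer: (2,2)

Derivation:
Dir NW: first cell '.' (not opp) -> no flip
Dir N: opp run (1,1), next='.' -> no flip
Dir NE: opp run (1,2), next='.' -> no flip
Dir W: first cell '.' (not opp) -> no flip
Dir E: opp run (2,2) capped by B -> flip
Dir SW: first cell '.' (not opp) -> no flip
Dir S: first cell '.' (not opp) -> no flip
Dir SE: first cell 'B' (not opp) -> no flip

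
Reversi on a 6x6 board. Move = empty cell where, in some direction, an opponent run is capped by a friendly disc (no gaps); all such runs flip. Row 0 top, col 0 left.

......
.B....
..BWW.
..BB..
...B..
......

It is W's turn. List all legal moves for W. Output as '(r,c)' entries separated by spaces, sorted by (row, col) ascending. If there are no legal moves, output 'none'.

(0,0): no bracket -> illegal
(0,1): no bracket -> illegal
(0,2): no bracket -> illegal
(1,0): no bracket -> illegal
(1,2): no bracket -> illegal
(1,3): no bracket -> illegal
(2,0): no bracket -> illegal
(2,1): flips 1 -> legal
(3,1): no bracket -> illegal
(3,4): no bracket -> illegal
(4,1): flips 1 -> legal
(4,2): flips 1 -> legal
(4,4): no bracket -> illegal
(5,2): no bracket -> illegal
(5,3): flips 2 -> legal
(5,4): no bracket -> illegal

Answer: (2,1) (4,1) (4,2) (5,3)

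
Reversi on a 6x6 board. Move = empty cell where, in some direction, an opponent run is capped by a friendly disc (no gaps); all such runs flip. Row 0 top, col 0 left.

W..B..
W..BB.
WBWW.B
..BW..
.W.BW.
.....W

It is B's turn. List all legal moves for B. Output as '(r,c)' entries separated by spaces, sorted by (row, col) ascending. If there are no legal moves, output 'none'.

(0,1): no bracket -> illegal
(1,1): no bracket -> illegal
(1,2): flips 1 -> legal
(2,4): flips 2 -> legal
(3,0): no bracket -> illegal
(3,1): flips 1 -> legal
(3,4): flips 1 -> legal
(3,5): no bracket -> illegal
(4,0): no bracket -> illegal
(4,2): no bracket -> illegal
(4,5): flips 1 -> legal
(5,0): flips 1 -> legal
(5,1): no bracket -> illegal
(5,2): no bracket -> illegal
(5,3): no bracket -> illegal
(5,4): no bracket -> illegal

Answer: (1,2) (2,4) (3,1) (3,4) (4,5) (5,0)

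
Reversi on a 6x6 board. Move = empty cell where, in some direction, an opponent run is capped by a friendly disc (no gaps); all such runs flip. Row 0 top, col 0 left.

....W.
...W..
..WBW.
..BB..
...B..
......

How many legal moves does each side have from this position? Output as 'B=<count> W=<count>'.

-- B to move --
(0,2): no bracket -> illegal
(0,3): flips 1 -> legal
(0,5): no bracket -> illegal
(1,1): flips 1 -> legal
(1,2): flips 1 -> legal
(1,4): no bracket -> illegal
(1,5): flips 1 -> legal
(2,1): flips 1 -> legal
(2,5): flips 1 -> legal
(3,1): no bracket -> illegal
(3,4): no bracket -> illegal
(3,5): no bracket -> illegal
B mobility = 6
-- W to move --
(1,2): no bracket -> illegal
(1,4): no bracket -> illegal
(2,1): no bracket -> illegal
(3,1): no bracket -> illegal
(3,4): no bracket -> illegal
(4,1): no bracket -> illegal
(4,2): flips 2 -> legal
(4,4): flips 1 -> legal
(5,2): no bracket -> illegal
(5,3): flips 3 -> legal
(5,4): no bracket -> illegal
W mobility = 3

Answer: B=6 W=3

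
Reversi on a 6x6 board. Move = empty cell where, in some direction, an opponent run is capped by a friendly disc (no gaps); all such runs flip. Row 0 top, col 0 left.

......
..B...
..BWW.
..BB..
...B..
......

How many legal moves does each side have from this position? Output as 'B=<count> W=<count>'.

-- B to move --
(1,3): flips 1 -> legal
(1,4): flips 1 -> legal
(1,5): flips 1 -> legal
(2,5): flips 2 -> legal
(3,4): flips 1 -> legal
(3,5): no bracket -> illegal
B mobility = 5
-- W to move --
(0,1): flips 1 -> legal
(0,2): no bracket -> illegal
(0,3): no bracket -> illegal
(1,1): no bracket -> illegal
(1,3): no bracket -> illegal
(2,1): flips 1 -> legal
(3,1): no bracket -> illegal
(3,4): no bracket -> illegal
(4,1): flips 1 -> legal
(4,2): flips 1 -> legal
(4,4): no bracket -> illegal
(5,2): no bracket -> illegal
(5,3): flips 2 -> legal
(5,4): no bracket -> illegal
W mobility = 5

Answer: B=5 W=5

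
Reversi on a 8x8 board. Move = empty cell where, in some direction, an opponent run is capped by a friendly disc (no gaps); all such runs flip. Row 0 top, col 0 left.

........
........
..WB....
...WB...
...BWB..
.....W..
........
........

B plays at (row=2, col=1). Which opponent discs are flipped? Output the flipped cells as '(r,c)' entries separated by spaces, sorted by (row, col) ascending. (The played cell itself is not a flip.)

Dir NW: first cell '.' (not opp) -> no flip
Dir N: first cell '.' (not opp) -> no flip
Dir NE: first cell '.' (not opp) -> no flip
Dir W: first cell '.' (not opp) -> no flip
Dir E: opp run (2,2) capped by B -> flip
Dir SW: first cell '.' (not opp) -> no flip
Dir S: first cell '.' (not opp) -> no flip
Dir SE: first cell '.' (not opp) -> no flip

Answer: (2,2)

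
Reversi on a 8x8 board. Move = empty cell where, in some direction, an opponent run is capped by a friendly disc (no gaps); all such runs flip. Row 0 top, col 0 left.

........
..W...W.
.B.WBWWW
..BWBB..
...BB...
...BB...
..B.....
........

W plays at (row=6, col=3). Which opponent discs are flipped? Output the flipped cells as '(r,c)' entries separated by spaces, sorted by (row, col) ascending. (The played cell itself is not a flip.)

Dir NW: first cell '.' (not opp) -> no flip
Dir N: opp run (5,3) (4,3) capped by W -> flip
Dir NE: opp run (5,4), next='.' -> no flip
Dir W: opp run (6,2), next='.' -> no flip
Dir E: first cell '.' (not opp) -> no flip
Dir SW: first cell '.' (not opp) -> no flip
Dir S: first cell '.' (not opp) -> no flip
Dir SE: first cell '.' (not opp) -> no flip

Answer: (4,3) (5,3)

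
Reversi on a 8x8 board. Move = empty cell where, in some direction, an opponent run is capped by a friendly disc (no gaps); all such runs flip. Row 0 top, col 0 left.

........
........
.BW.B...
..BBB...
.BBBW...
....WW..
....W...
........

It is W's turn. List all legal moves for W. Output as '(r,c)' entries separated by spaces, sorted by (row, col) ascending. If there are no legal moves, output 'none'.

Answer: (1,0) (1,4) (2,0) (4,0) (5,2)

Derivation:
(1,0): flips 3 -> legal
(1,1): no bracket -> illegal
(1,2): no bracket -> illegal
(1,3): no bracket -> illegal
(1,4): flips 2 -> legal
(1,5): no bracket -> illegal
(2,0): flips 1 -> legal
(2,3): no bracket -> illegal
(2,5): no bracket -> illegal
(3,0): no bracket -> illegal
(3,1): no bracket -> illegal
(3,5): no bracket -> illegal
(4,0): flips 3 -> legal
(4,5): no bracket -> illegal
(5,0): no bracket -> illegal
(5,1): no bracket -> illegal
(5,2): flips 2 -> legal
(5,3): no bracket -> illegal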